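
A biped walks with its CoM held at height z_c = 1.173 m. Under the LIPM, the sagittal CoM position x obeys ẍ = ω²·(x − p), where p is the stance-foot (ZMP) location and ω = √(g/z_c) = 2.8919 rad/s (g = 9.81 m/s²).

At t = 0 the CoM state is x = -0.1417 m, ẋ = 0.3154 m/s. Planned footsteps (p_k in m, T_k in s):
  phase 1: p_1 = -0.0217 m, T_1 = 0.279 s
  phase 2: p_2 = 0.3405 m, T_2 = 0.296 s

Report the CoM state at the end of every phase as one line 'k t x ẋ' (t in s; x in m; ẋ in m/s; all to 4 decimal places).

1 0.2790 -0.0851 0.1124
2 0.5750 -0.2133 -1.0308

phase 1: p=-0.0217, T=0.279, ωT=0.806840, cosh=1.343541, sinh=0.897275; start (x,ẋ)=(-0.141700, 0.315400) → end (x,ẋ)=(-0.085065, 0.112373)
phase 2: p=0.3405, T=0.296, ωT=0.856002, cosh=1.389295, sinh=0.964438; start (x,ẋ)=(-0.085065, 0.112373) → end (x,ẋ)=(-0.213259, -1.030806)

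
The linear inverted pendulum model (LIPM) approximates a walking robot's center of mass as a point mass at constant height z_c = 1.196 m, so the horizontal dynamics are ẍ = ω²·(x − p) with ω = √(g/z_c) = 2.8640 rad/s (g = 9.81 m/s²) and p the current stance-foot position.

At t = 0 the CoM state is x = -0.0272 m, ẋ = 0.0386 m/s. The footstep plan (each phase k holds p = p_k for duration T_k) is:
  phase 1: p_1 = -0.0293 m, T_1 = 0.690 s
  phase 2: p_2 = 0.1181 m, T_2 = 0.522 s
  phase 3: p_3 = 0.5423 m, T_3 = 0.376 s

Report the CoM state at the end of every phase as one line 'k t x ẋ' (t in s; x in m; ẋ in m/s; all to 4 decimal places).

phase 1: p=-0.0293, T=0.690, ωT=1.976160, cosh=3.676792, sinh=3.538192; start (x,ẋ)=(-0.027200, 0.038600) → end (x,ẋ)=(0.026108, 0.163204)
phase 2: p=0.1181, T=0.522, ωT=1.495008, cosh=2.341810, sinh=2.117563; start (x,ẋ)=(0.026108, 0.163204) → end (x,ẋ)=(0.023341, -0.175712)
phase 3: p=0.5423, T=0.376, ωT=1.076864, cosh=1.638061, sinh=1.297399; start (x,ẋ)=(0.023341, -0.175712) → end (x,ẋ)=(-0.387385, -2.216150)

1 0.6900 0.0261 0.1632
2 1.2120 0.0233 -0.1757
3 1.5880 -0.3874 -2.2162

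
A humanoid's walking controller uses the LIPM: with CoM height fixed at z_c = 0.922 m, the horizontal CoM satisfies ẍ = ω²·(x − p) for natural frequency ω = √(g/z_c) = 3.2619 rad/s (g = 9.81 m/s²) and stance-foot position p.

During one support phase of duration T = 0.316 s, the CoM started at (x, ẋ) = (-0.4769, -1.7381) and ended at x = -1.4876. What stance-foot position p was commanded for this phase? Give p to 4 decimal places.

ωT = 3.2619·0.316 = 1.030760; cosh(ωT) = 1.579966, sinh(ωT) = 1.223230
x(T) = p + (x₀−p)·cosh(ωT) + (ẋ₀/ω)·sinh(ωT) ⇒ p·(1 − cosh) = x(T) − x₀·cosh − (ẋ₀/ω)·sinh
numerator   = -1.4876 − (-0.4769)·1.579966 − (-1.7381/3.2619)·1.223230 = -0.082317
denominator = 1 − 1.579966 = -0.579966
p = -0.082317 / -0.579966 = 0.1419

p = 0.1419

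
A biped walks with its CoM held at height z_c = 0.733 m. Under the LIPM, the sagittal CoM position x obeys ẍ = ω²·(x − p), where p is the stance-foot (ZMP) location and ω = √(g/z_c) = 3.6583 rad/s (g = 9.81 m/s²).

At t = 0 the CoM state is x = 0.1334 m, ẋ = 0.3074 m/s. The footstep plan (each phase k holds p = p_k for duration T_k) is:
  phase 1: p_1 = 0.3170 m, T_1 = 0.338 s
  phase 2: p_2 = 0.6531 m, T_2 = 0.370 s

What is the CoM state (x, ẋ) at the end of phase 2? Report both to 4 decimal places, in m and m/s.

phase 1: p=0.3170, T=0.338, ωT=1.236505, cosh=1.866978, sinh=1.576581; start (x,ẋ)=(0.133400, 0.307400) → end (x,ẋ)=(0.106700, -0.485023)
phase 2: p=0.6531, T=0.370, ωT=1.353571, cosh=2.064771, sinh=1.806454; start (x,ẋ)=(0.106700, -0.485023) → end (x,ẋ)=(-0.714593, -4.612375)

x = -0.7146, ẋ = -4.6124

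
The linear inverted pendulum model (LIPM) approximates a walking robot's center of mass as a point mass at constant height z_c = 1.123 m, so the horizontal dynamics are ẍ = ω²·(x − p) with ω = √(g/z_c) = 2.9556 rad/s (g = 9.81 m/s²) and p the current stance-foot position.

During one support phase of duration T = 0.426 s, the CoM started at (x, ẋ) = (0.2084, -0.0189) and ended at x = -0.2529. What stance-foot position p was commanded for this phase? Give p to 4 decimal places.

p = 0.7078

ωT = 2.9556·0.426 = 1.259086; cosh(ωT) = 1.903056, sinh(ωT) = 1.619143
x(T) = p + (x₀−p)·cosh(ωT) + (ẋ₀/ω)·sinh(ωT) ⇒ p·(1 − cosh) = x(T) − x₀·cosh − (ẋ₀/ω)·sinh
numerator   = -0.2529 − (0.2084)·1.903056 − (-0.0189/2.9556)·1.619143 = -0.639143
denominator = 1 − 1.903056 = -0.903056
p = -0.639143 / -0.903056 = 0.7078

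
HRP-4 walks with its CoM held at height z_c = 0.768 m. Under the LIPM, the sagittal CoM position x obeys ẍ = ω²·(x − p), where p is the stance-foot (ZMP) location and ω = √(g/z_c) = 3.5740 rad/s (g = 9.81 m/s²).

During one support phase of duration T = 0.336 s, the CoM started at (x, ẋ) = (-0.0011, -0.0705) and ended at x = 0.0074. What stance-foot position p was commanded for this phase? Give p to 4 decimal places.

ωT = 3.5740·0.336 = 1.200864; cosh(ωT) = 1.811960, sinh(ωT) = 1.511026
x(T) = p + (x₀−p)·cosh(ωT) + (ẋ₀/ω)·sinh(ωT) ⇒ p·(1 − cosh) = x(T) − x₀·cosh − (ẋ₀/ω)·sinh
numerator   = 0.0074 − (-0.0011)·1.811960 − (-0.0705/3.5740)·1.511026 = 0.039199
denominator = 1 − 1.811960 = -0.811960
p = 0.039199 / -0.811960 = -0.0483

p = -0.0483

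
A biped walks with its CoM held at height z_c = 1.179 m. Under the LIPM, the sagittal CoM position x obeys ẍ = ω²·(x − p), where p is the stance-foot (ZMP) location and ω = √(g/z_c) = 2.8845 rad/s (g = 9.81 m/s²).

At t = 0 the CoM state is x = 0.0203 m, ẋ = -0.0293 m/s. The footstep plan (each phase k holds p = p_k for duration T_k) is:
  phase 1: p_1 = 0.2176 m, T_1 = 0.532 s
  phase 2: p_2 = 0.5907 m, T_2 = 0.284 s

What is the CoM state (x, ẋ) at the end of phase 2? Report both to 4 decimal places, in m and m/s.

x = -1.0154, ẋ = -4.1071

phase 1: p=0.2176, T=0.532, ωT=1.534554, cosh=2.427404, sinh=2.211852; start (x,ẋ)=(0.020300, -0.029300) → end (x,ẋ)=(-0.283794, -1.329914)
phase 2: p=0.5907, T=0.284, ωT=0.819198, cosh=1.354732, sinh=0.913947; start (x,ẋ)=(-0.283794, -1.329914) → end (x,ẋ)=(-1.015386, -4.107090)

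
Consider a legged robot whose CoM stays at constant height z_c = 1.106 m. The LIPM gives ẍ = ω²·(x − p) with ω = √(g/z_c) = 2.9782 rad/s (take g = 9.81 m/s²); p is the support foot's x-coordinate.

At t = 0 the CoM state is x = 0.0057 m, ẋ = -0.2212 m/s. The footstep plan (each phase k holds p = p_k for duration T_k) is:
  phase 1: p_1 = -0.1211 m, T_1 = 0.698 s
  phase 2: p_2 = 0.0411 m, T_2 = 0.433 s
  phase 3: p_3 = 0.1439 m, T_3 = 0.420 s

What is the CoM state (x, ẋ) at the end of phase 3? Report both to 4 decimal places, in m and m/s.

phase 1: p=-0.1211, T=0.698, ωT=2.078784, cosh=4.059910, sinh=3.934828; start (x,ẋ)=(0.005700, -0.221200) → end (x,ẋ)=(0.101445, 0.587880)
phase 2: p=0.0411, T=0.433, ωT=1.289561, cosh=1.953291, sinh=1.677899; start (x,ẋ)=(0.101445, 0.587880) → end (x,ẋ)=(0.490179, 1.449851)
phase 3: p=0.1439, T=0.420, ωT=1.250844, cosh=1.889777, sinh=1.603513; start (x,ẋ)=(0.490179, 1.449851) → end (x,ẋ)=(1.578914, 4.393579)

x = 1.5789, ẋ = 4.3936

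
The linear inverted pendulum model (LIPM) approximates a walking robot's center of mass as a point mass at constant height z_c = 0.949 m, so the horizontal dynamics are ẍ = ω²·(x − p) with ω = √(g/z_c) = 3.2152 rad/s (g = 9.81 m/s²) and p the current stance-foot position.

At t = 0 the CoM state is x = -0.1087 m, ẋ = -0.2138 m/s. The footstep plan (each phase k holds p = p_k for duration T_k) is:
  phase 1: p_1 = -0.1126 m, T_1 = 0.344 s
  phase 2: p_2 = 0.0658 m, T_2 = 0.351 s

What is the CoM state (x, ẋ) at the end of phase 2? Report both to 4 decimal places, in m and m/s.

x = -0.5274, ẋ = -1.7460

phase 1: p=-0.1126, T=0.344, ωT=1.106029, cosh=1.676601, sinh=1.345731; start (x,ẋ)=(-0.108700, -0.213800) → end (x,ẋ)=(-0.195548, -0.341583)
phase 2: p=0.0658, T=0.351, ωT=1.128535, cosh=1.707316, sinh=1.383809; start (x,ẋ)=(-0.195548, -0.341583) → end (x,ẋ)=(-0.527419, -1.745985)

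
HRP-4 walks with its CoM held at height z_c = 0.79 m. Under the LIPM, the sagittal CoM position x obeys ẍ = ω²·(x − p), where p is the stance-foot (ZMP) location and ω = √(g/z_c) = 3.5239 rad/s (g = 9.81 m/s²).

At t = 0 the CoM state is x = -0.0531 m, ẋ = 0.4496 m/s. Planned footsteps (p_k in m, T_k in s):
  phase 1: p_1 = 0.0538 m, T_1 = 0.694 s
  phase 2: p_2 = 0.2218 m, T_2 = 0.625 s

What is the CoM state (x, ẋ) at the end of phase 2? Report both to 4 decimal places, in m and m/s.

x = 0.5310, ẋ = 1.1630

phase 1: p=0.0538, T=0.694, ωT=2.445587, cosh=5.811995, sinh=5.725320; start (x,ẋ)=(-0.053100, 0.449600) → end (x,ẋ)=(0.162968, 0.456317)
phase 2: p=0.2218, T=0.625, ωT=2.202437, cosh=4.578786, sinh=4.468253; start (x,ẋ)=(0.162968, 0.456317) → end (x,ẋ)=(0.531023, 1.163026)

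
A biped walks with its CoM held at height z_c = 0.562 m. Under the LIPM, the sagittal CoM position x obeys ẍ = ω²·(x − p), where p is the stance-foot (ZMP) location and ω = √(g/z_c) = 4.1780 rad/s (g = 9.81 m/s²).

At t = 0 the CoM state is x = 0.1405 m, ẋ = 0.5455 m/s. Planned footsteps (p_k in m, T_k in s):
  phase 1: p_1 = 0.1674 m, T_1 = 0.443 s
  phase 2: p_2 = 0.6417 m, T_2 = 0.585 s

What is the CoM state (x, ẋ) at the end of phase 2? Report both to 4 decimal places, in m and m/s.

x = 1.6889, ẋ = 4.5561

phase 1: p=0.1674, T=0.443, ωT=1.850854, cosh=3.261178, sinh=3.104075; start (x,ẋ)=(0.140500, 0.545500) → end (x,ẋ)=(0.484957, 1.430111)
phase 2: p=0.6417, T=0.585, ωT=2.444130, cosh=5.803662, sinh=5.716860; start (x,ẋ)=(0.484957, 1.430111) → end (x,ẋ)=(1.688876, 4.556080)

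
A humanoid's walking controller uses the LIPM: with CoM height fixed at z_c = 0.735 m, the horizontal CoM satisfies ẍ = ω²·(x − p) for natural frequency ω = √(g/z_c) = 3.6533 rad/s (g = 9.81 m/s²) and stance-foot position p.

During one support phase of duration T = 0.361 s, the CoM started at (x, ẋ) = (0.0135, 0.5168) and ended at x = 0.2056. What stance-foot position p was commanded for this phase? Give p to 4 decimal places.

ωT = 3.6533·0.361 = 1.318841; cosh(ωT) = 2.003266, sinh(ωT) = 1.735821
x(T) = p + (x₀−p)·cosh(ωT) + (ẋ₀/ω)·sinh(ωT) ⇒ p·(1 − cosh) = x(T) − x₀·cosh − (ẋ₀/ω)·sinh
numerator   = 0.2056 − (0.0135)·2.003266 − (0.5168/3.6533)·1.735821 = -0.066995
denominator = 1 − 2.003266 = -1.003266
p = -0.066995 / -1.003266 = 0.0668

p = 0.0668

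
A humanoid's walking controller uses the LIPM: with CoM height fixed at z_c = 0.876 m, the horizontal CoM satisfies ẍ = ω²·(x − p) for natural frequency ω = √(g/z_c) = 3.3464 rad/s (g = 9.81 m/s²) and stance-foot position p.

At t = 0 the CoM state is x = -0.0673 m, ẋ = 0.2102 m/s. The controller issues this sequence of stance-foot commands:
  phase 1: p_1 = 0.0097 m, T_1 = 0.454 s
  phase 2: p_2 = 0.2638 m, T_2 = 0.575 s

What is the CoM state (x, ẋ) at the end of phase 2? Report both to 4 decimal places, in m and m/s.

phase 1: p=0.0097, T=0.454, ωT=1.519266, cosh=2.393871, sinh=2.174998; start (x,ẋ)=(-0.067300, 0.210200) → end (x,ẋ)=(-0.038008, -0.057246)
phase 2: p=0.2638, T=0.575, ωT=1.924180, cosh=3.497763, sinh=3.351767; start (x,ẋ)=(-0.038008, -0.057246) → end (x,ẋ)=(-0.849192, -3.585421)

x = -0.8492, ẋ = -3.5854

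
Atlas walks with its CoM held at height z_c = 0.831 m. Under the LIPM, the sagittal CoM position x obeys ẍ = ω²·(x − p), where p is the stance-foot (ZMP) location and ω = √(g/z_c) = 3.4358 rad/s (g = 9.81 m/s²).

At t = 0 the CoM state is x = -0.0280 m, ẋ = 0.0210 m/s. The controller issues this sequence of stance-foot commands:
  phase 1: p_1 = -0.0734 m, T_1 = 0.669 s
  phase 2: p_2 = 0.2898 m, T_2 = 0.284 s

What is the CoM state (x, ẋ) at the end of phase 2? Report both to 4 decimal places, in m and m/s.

x = 0.4209, ẋ = 0.9156

phase 1: p=-0.0734, T=0.669, ωT=2.298550, cosh=5.030068, sinh=4.929664; start (x,ẋ)=(-0.028000, 0.021000) → end (x,ẋ)=(0.185096, 0.874587)
phase 2: p=0.2898, T=0.284, ωT=0.975767, cosh=1.515053, sinh=1.138149; start (x,ẋ)=(0.185096, 0.874587) → end (x,ẋ)=(0.420885, 0.915604)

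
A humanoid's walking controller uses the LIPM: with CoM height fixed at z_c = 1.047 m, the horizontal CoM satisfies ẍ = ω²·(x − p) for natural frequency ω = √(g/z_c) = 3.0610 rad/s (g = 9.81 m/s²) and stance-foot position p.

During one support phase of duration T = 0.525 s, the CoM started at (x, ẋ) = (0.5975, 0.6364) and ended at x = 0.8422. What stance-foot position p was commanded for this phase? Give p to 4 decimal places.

p = 0.7562

ωT = 3.0610·0.525 = 1.607025; cosh(ωT) = 2.594217, sinh(ωT) = 2.393733
x(T) = p + (x₀−p)·cosh(ωT) + (ẋ₀/ω)·sinh(ωT) ⇒ p·(1 − cosh) = x(T) − x₀·cosh − (ẋ₀/ω)·sinh
numerator   = 0.8422 − (0.5975)·2.594217 − (0.6364/3.0610)·2.393733 = -1.205516
denominator = 1 − 2.594217 = -1.594217
p = -1.205516 / -1.594217 = 0.7562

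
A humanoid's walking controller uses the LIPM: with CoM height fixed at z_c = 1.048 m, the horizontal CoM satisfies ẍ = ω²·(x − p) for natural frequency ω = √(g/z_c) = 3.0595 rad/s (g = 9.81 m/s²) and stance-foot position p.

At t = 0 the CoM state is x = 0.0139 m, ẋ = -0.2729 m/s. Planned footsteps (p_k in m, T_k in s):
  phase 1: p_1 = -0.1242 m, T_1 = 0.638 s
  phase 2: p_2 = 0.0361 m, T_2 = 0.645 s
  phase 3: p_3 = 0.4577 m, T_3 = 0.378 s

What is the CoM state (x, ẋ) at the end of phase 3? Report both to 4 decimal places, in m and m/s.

phase 1: p=-0.1242, T=0.638, ωT=1.951961, cosh=3.592240, sinh=3.450245; start (x,ẋ)=(0.013900, -0.272900) → end (x,ẋ)=(0.064135, 0.477465)
phase 2: p=0.0361, T=0.645, ωT=1.973378, cosh=3.666962, sinh=3.527975; start (x,ẋ)=(0.064135, 0.477465) → end (x,ẋ)=(0.689477, 2.053448)
phase 3: p=0.4577, T=0.378, ωT=1.156491, cosh=1.746674, sinh=1.432086; start (x,ẋ)=(0.689477, 2.053448) → end (x,ẋ)=(1.823714, 4.602228)

x = 1.8237, ẋ = 4.6022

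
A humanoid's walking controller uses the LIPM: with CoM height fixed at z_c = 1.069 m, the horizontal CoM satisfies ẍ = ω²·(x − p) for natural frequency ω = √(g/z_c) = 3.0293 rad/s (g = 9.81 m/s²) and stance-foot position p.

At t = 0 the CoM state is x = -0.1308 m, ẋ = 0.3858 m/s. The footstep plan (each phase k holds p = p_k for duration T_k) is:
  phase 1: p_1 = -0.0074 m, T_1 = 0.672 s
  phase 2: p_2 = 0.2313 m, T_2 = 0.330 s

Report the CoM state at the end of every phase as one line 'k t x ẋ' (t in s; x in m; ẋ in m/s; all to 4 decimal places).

phase 1: p=-0.0074, T=0.672, ωT=2.035690, cosh=3.894061, sinh=3.763470; start (x,ẋ)=(-0.130800, 0.385800) → end (x,ẋ)=(-0.008626, 0.095485)
phase 2: p=0.2313, T=0.330, ωT=0.999669, cosh=1.542692, sinh=1.174690; start (x,ẋ)=(-0.008626, 0.095485) → end (x,ẋ)=(-0.101805, -0.706471)

1 0.6720 -0.0086 0.0955
2 1.0020 -0.1018 -0.7065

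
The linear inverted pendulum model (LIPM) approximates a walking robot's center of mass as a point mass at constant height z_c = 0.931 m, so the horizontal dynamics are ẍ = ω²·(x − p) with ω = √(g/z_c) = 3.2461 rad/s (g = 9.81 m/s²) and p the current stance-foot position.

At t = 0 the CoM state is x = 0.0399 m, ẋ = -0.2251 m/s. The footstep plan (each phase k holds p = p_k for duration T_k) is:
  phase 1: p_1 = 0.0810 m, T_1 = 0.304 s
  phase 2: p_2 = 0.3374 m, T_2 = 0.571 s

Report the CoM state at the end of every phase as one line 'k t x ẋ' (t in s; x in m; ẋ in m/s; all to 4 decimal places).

1 0.3040 -0.0619 -0.4980
2 0.8750 -1.4456 -5.6626

phase 1: p=0.0810, T=0.304, ωT=0.986814, cosh=1.527719, sinh=1.154956; start (x,ẋ)=(0.039900, -0.225100) → end (x,ẋ)=(-0.061879, -0.497978)
phase 2: p=0.3374, T=0.571, ωT=1.853523, cosh=3.269475, sinh=3.112791; start (x,ẋ)=(-0.061879, -0.497978) → end (x,ẋ)=(-1.445561, -5.662616)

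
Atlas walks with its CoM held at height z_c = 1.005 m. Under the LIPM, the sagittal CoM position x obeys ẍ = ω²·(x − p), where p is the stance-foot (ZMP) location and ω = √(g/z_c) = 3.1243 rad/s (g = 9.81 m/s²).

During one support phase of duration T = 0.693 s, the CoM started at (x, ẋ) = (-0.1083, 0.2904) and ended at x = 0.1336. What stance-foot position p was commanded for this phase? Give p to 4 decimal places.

ωT = 3.1243·0.693 = 2.165140; cosh(ωT) = 4.415278, sinh(ωT) = 4.300544
x(T) = p + (x₀−p)·cosh(ωT) + (ẋ₀/ω)·sinh(ωT) ⇒ p·(1 − cosh) = x(T) − x₀·cosh − (ẋ₀/ω)·sinh
numerator   = 0.1336 − (-0.1083)·4.415278 − (0.2904/3.1243)·4.300544 = 0.212044
denominator = 1 − 4.415278 = -3.415278
p = 0.212044 / -3.415278 = -0.0621

p = -0.0621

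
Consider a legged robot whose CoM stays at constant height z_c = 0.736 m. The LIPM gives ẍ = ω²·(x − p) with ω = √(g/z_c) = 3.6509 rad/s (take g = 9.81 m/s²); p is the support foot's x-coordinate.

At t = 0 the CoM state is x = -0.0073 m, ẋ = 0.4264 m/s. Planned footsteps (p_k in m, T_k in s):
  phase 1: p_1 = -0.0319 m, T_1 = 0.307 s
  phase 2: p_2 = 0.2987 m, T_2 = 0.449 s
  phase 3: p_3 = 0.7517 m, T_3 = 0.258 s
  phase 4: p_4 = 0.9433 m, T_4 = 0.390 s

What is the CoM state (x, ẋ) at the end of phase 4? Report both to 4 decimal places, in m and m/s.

phase 1: p=-0.0319, T=0.307, ωT=1.120826, cosh=1.696699, sinh=1.370689; start (x,ẋ)=(-0.007300, 0.426400) → end (x,ẋ)=(0.169926, 0.846577)
phase 2: p=0.2987, T=0.449, ωT=1.639254, cosh=2.672725, sinh=2.478600; start (x,ẋ)=(0.169926, 0.846577) → end (x,ẋ)=(0.529264, 1.097374)
phase 3: p=0.7517, T=0.258, ωT=0.941932, cosh=1.477403, sinh=1.087529; start (x,ẋ)=(0.529264, 1.097374) → end (x,ẋ)=(0.749958, 0.738091)
phase 4: p=0.9433, T=0.390, ωT=1.423851, cosh=2.196934, sinh=1.956149; start (x,ẋ)=(0.749958, 0.738091) → end (x,ẋ)=(0.914009, 0.240746)

x = 0.9140, ẋ = 0.2407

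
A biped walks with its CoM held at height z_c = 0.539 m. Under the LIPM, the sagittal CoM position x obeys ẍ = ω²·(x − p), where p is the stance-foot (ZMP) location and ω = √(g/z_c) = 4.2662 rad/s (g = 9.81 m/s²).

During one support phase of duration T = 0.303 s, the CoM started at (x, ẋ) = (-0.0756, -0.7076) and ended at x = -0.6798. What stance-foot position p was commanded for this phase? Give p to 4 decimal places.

p = 0.2634

ωT = 4.2662·0.303 = 1.292659; cosh(ωT) = 1.958499, sinh(ωT) = 1.683959
x(T) = p + (x₀−p)·cosh(ωT) + (ẋ₀/ω)·sinh(ωT) ⇒ p·(1 − cosh) = x(T) − x₀·cosh − (ẋ₀/ω)·sinh
numerator   = -0.6798 − (-0.0756)·1.958499 − (-0.7076/4.2662)·1.683959 = -0.252433
denominator = 1 − 1.958499 = -0.958499
p = -0.252433 / -0.958499 = 0.2634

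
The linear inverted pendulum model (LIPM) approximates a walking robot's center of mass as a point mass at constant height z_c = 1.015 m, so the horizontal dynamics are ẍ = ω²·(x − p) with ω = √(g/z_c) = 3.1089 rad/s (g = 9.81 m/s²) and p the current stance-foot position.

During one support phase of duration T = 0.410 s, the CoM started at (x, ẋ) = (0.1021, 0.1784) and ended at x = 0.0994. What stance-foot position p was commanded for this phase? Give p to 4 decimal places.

ωT = 3.1089·0.410 = 1.274649; cosh(ωT) = 1.928487, sinh(ωT) = 1.648958
x(T) = p + (x₀−p)·cosh(ωT) + (ẋ₀/ω)·sinh(ωT) ⇒ p·(1 − cosh) = x(T) − x₀·cosh − (ẋ₀/ω)·sinh
numerator   = 0.0994 − (0.1021)·1.928487 − (0.1784/3.1089)·1.648958 = -0.192122
denominator = 1 − 1.928487 = -0.928487
p = -0.192122 / -0.928487 = 0.2069

p = 0.2069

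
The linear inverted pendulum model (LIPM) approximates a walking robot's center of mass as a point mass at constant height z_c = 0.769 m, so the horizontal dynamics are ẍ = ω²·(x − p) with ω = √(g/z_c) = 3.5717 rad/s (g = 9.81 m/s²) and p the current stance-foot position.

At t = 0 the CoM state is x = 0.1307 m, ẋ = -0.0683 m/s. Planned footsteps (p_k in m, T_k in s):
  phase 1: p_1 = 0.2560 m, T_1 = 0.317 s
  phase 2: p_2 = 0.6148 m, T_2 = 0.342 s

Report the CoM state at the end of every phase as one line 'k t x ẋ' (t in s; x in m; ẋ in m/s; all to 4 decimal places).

1 0.3170 0.0148 -0.7391
2 0.6590 -0.8117 -4.6814

phase 1: p=0.2560, T=0.317, ωT=1.132229, cosh=1.712439, sinh=1.390125; start (x,ẋ)=(0.130700, -0.068300) → end (x,ẋ)=(0.014849, -0.739088)
phase 2: p=0.6148, T=0.342, ωT=1.221521, cosh=1.843563, sinh=1.548782; start (x,ẋ)=(0.014849, -0.739088) → end (x,ẋ)=(-0.811736, -4.681356)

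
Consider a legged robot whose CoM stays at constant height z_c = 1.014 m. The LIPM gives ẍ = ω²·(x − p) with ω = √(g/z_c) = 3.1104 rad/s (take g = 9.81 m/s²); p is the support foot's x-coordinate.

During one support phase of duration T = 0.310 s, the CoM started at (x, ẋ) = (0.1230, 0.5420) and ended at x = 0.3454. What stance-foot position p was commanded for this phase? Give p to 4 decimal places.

ωT = 3.1104·0.310 = 0.964224; cosh(ωT) = 1.502015, sinh(ωT) = 1.120736
x(T) = p + (x₀−p)·cosh(ωT) + (ẋ₀/ω)·sinh(ωT) ⇒ p·(1 − cosh) = x(T) − x₀·cosh − (ẋ₀/ω)·sinh
numerator   = 0.3454 − (0.1230)·1.502015 − (0.5420/3.1104)·1.120736 = -0.034641
denominator = 1 − 1.502015 = -0.502015
p = -0.034641 / -0.502015 = 0.0690

p = 0.0690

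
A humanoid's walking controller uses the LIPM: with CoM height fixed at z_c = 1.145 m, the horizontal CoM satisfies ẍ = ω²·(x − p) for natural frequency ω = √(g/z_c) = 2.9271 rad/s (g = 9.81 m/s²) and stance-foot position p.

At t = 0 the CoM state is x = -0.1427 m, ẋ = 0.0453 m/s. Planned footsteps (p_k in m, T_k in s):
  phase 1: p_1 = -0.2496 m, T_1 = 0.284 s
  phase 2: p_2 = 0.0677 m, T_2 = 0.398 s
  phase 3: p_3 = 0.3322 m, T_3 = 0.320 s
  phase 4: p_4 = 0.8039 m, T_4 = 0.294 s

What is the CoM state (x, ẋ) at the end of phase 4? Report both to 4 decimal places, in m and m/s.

phase 1: p=-0.2496, T=0.284, ωT=0.831296, cosh=1.365889, sinh=0.930405; start (x,ẋ)=(-0.142700, 0.045300) → end (x,ẋ)=(-0.089187, 0.353005)
phase 2: p=0.0677, T=0.398, ωT=1.164986, cosh=1.758902, sinh=1.446975; start (x,ẋ)=(-0.089187, 0.353005) → end (x,ẋ)=(-0.033746, -0.043586)
phase 3: p=0.3322, T=0.320, ωT=0.936672, cosh=1.471703, sinh=1.079773; start (x,ẋ)=(-0.033746, -0.043586) → end (x,ẋ)=(-0.222443, -1.220757)
phase 4: p=0.8039, T=0.294, ωT=0.860567, cosh=1.393712, sinh=0.970790; start (x,ẋ)=(-0.222443, -1.220757) → end (x,ẋ)=(-1.031397, -4.617838)

x = -1.0314, ẋ = -4.6178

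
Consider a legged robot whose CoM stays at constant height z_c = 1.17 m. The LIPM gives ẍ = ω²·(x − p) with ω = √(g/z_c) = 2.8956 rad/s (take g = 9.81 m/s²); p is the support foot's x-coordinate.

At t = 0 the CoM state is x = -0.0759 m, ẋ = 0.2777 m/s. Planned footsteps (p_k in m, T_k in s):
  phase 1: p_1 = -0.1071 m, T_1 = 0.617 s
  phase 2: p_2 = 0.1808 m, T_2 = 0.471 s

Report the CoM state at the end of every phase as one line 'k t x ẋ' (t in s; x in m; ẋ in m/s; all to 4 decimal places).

phase 1: p=-0.1071, T=0.617, ωT=1.786585, cosh=3.068283, sinh=2.900752; start (x,ẋ)=(-0.075900, 0.277700) → end (x,ẋ)=(0.266824, 1.114124)
phase 2: p=0.1808, T=0.471, ωT=1.363828, cosh=2.083408, sinh=1.827727; start (x,ẋ)=(0.266824, 1.114124) → end (x,ẋ)=(1.063269, 2.776448)

1 0.6170 0.2668 1.1141
2 1.0880 1.0633 2.7764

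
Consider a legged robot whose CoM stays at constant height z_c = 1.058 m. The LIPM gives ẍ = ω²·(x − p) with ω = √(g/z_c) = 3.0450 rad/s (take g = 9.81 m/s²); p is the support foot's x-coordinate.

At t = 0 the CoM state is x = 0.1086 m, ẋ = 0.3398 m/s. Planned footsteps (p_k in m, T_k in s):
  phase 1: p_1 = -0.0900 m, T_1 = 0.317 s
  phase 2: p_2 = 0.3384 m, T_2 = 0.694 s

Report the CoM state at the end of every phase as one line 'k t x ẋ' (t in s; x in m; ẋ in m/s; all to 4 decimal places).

1 0.3170 0.3338 1.1895
2 1.0110 1.9116 4.9358

phase 1: p=-0.0900, T=0.317, ωT=0.965265, cosh=1.503183, sinh=1.122301; start (x,ẋ)=(0.108600, 0.339800) → end (x,ẋ)=(0.333773, 1.189478)
phase 2: p=0.3384, T=0.694, ωT=2.113230, cosh=4.197887, sinh=4.077040; start (x,ẋ)=(0.333773, 1.189478) → end (x,ẋ)=(1.911602, 4.935849)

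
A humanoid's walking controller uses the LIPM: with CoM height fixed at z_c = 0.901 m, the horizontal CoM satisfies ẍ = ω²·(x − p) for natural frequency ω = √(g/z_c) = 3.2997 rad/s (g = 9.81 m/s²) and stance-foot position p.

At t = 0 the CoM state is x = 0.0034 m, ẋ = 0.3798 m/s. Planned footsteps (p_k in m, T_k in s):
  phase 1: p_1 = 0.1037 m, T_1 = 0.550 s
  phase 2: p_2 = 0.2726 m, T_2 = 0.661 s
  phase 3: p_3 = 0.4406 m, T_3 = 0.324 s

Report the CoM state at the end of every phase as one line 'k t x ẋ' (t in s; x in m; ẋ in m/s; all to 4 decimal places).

phase 1: p=0.1037, T=0.550, ωT=1.814835, cosh=3.151464, sinh=2.988599; start (x,ẋ)=(0.003400, 0.379800) → end (x,ẋ)=(0.131600, 0.207819)
phase 2: p=0.2726, T=0.661, ωT=2.181102, cosh=4.484487, sinh=4.371570; start (x,ẋ)=(0.131600, 0.207819) → end (x,ẋ)=(-0.084385, -1.101942)
phase 3: p=0.4406, T=0.324, ωT=1.069103, cosh=1.628041, sinh=1.284724; start (x,ẋ)=(-0.084385, -1.101942) → end (x,ẋ)=(-0.843134, -4.019527)

1 0.5500 0.1316 0.2078
2 1.2110 -0.0844 -1.1019
3 1.5350 -0.8431 -4.0195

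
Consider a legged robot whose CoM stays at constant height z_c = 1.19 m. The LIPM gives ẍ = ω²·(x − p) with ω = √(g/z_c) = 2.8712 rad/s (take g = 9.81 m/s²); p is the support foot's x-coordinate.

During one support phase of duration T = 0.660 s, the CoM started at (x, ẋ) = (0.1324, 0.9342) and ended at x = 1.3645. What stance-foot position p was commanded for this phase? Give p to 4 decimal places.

ωT = 2.8712·0.660 = 1.894992; cosh(ωT) = 3.401407, sinh(ωT) = 3.251088
x(T) = p + (x₀−p)·cosh(ωT) + (ẋ₀/ω)·sinh(ωT) ⇒ p·(1 − cosh) = x(T) − x₀·cosh − (ẋ₀/ω)·sinh
numerator   = 1.3645 − (0.1324)·3.401407 − (0.9342/2.8712)·3.251088 = -0.143650
denominator = 1 − 3.401407 = -2.401407
p = -0.143650 / -2.401407 = 0.0598

p = 0.0598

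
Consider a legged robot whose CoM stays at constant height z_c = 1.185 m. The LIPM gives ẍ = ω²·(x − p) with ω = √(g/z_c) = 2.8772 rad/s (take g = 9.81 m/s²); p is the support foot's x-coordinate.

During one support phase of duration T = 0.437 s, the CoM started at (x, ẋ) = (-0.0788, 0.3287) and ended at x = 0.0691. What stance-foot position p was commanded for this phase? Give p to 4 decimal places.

ωT = 2.8772·0.437 = 1.257336; cosh(ωT) = 1.900227, sinh(ωT) = 1.615817
x(T) = p + (x₀−p)·cosh(ωT) + (ẋ₀/ω)·sinh(ωT) ⇒ p·(1 − cosh) = x(T) − x₀·cosh − (ẋ₀/ω)·sinh
numerator   = 0.0691 − (-0.0788)·1.900227 − (0.3287/2.8772)·1.615817 = 0.034242
denominator = 1 − 1.900227 = -0.900227
p = 0.034242 / -0.900227 = -0.0380

p = -0.0380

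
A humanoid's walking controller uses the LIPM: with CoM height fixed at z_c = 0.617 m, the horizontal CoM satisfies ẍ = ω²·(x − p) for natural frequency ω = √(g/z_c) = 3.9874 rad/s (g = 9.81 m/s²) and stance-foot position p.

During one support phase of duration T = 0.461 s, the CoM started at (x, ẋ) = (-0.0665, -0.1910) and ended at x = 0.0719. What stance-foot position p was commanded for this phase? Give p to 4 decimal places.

ωT = 3.9874·0.461 = 1.838191; cosh(ωT) = 3.222133, sinh(ωT) = 3.063028
x(T) = p + (x₀−p)·cosh(ωT) + (ẋ₀/ω)·sinh(ωT) ⇒ p·(1 − cosh) = x(T) − x₀·cosh − (ẋ₀/ω)·sinh
numerator   = 0.0719 − (-0.0665)·3.222133 − (-0.1910/3.9874)·3.063028 = 0.432894
denominator = 1 − 3.222133 = -2.222133
p = 0.432894 / -2.222133 = -0.1948

p = -0.1948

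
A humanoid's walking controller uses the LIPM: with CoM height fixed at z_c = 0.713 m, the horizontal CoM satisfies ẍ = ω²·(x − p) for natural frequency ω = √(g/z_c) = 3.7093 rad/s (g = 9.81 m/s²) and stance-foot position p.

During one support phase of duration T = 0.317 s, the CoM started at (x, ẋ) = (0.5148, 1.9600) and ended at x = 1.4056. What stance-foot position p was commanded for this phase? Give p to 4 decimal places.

ωT = 3.7093·0.317 = 1.175848; cosh(ωT) = 1.774724, sinh(ωT) = 1.466167
x(T) = p + (x₀−p)·cosh(ωT) + (ẋ₀/ω)·sinh(ωT) ⇒ p·(1 − cosh) = x(T) − x₀·cosh − (ẋ₀/ω)·sinh
numerator   = 1.4056 − (0.5148)·1.774724 − (1.9600/3.7093)·1.466167 = -0.282753
denominator = 1 − 1.774724 = -0.774724
p = -0.282753 / -0.774724 = 0.3650

p = 0.3650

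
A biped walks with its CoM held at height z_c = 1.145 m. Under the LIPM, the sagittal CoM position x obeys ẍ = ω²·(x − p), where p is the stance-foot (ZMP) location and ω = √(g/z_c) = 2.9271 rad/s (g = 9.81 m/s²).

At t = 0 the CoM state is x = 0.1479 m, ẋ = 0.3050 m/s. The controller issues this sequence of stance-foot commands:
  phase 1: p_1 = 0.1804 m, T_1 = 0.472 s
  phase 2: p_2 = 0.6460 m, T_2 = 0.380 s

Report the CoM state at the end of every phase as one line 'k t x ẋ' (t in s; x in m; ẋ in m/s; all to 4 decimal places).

phase 1: p=0.1804, T=0.472, ωT=1.381591, cosh=2.116205, sinh=1.865026; start (x,ẋ)=(0.147900, 0.305000) → end (x,ẋ)=(0.305957, 0.468021)
phase 2: p=0.6460, T=0.380, ωT=1.112298, cosh=1.685071, sinh=1.356268; start (x,ẋ)=(0.305957, 0.468021) → end (x,ẋ)=(0.289860, -0.561301)

1 0.4720 0.3060 0.4680
2 0.8520 0.2899 -0.5613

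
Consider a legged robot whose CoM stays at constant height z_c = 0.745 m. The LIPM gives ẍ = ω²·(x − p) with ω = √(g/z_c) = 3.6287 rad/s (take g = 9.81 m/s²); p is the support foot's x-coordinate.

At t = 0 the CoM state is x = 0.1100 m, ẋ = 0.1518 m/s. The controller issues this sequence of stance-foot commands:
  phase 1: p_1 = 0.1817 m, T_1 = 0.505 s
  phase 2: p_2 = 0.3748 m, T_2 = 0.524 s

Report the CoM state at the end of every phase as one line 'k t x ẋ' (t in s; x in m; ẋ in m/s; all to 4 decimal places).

phase 1: p=0.1817, T=0.505, ωT=1.832493, cosh=3.204732, sinh=3.044718; start (x,ẋ)=(0.110000, 0.151800) → end (x,ẋ)=(0.079291, -0.305690)
phase 2: p=0.3748, T=0.524, ωT=1.901439, cosh=3.422437, sinh=3.273084; start (x,ẋ)=(0.079291, -0.305690) → end (x,ẋ)=(-0.912293, -4.555977)

1 0.5050 0.0793 -0.3057
2 1.0290 -0.9123 -4.5560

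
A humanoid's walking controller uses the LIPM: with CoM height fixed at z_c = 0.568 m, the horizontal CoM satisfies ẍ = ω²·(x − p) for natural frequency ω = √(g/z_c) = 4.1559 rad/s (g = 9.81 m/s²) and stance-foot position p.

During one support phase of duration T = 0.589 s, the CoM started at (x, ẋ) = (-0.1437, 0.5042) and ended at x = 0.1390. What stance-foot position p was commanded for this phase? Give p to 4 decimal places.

p = -0.0580

ωT = 4.1559·0.589 = 2.447825; cosh(ωT) = 5.824826, sinh(ωT) = 5.738345
x(T) = p + (x₀−p)·cosh(ωT) + (ẋ₀/ω)·sinh(ωT) ⇒ p·(1 − cosh) = x(T) − x₀·cosh − (ẋ₀/ω)·sinh
numerator   = 0.1390 − (-0.1437)·5.824826 − (0.5042/4.1559)·5.738345 = 0.279843
denominator = 1 − 5.824826 = -4.824826
p = 0.279843 / -4.824826 = -0.0580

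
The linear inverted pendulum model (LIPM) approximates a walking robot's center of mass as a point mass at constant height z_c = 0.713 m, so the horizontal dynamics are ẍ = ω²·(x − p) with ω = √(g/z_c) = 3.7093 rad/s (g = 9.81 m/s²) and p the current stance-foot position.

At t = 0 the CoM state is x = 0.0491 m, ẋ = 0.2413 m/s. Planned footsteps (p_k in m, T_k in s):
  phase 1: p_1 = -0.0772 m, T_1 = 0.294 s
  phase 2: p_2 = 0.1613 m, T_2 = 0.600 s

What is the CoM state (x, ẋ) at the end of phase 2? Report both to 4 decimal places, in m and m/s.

x = 1.6816, ẋ = 5.7265

phase 1: p=-0.0772, T=0.294, ωT=1.090534, cosh=1.655950, sinh=1.319913; start (x,ẋ)=(0.049100, 0.241300) → end (x,ẋ)=(0.217810, 1.017940)
phase 2: p=0.1613, T=0.600, ωT=2.225580, cosh=4.683428, sinh=4.575423; start (x,ẋ)=(0.217810, 1.017940) → end (x,ẋ)=(1.681592, 5.726521)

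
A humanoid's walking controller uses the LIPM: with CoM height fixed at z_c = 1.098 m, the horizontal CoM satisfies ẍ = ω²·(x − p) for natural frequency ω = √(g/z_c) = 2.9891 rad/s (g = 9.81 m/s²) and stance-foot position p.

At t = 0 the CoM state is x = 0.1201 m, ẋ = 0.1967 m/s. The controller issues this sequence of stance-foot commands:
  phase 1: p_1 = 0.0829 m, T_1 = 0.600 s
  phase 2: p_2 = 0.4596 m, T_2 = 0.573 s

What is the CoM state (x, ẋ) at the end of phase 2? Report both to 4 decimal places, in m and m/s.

phase 1: p=0.0829, T=0.600, ωT=1.793460, cosh=3.088298, sinh=2.921914; start (x,ẋ)=(0.120100, 0.196700) → end (x,ẋ)=(0.390063, 0.932369)
phase 2: p=0.4596, T=0.573, ωT=1.712754, cosh=2.862290, sinh=2.681921; start (x,ẋ)=(0.390063, 0.932369) → end (x,ẋ)=(1.097119, 2.111268)

x = 1.0971, ẋ = 2.1113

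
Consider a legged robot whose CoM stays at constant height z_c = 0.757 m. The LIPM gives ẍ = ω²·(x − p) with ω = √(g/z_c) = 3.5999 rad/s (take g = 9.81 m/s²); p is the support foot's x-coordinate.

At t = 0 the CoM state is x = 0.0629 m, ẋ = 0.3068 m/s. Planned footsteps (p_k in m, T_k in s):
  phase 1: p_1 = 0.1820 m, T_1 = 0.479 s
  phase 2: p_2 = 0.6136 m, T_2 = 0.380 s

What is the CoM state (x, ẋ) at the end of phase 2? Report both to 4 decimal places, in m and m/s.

x = -0.6666, ẋ = -4.1796

phase 1: p=0.1820, T=0.479, ωT=1.724352, cosh=2.893587, sinh=2.715299; start (x,ẋ)=(0.062900, 0.306800) → end (x,ẋ)=(0.068784, -0.276427)
phase 2: p=0.6136, T=0.380, ωT=1.367962, cosh=2.090982, sinh=1.836357; start (x,ẋ)=(0.068784, -0.276427) → end (x,ẋ)=(-0.666609, -4.179618)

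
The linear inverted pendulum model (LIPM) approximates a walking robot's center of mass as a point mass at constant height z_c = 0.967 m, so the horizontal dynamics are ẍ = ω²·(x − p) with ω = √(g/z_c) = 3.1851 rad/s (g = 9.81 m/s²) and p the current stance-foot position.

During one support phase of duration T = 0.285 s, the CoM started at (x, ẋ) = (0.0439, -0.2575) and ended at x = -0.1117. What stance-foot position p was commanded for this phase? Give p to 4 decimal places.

p = 0.2065

ωT = 3.1851·0.285 = 0.907753; cosh(ωT) = 1.441089, sinh(ωT) = 1.037659
x(T) = p + (x₀−p)·cosh(ωT) + (ẋ₀/ω)·sinh(ωT) ⇒ p·(1 − cosh) = x(T) − x₀·cosh − (ẋ₀/ω)·sinh
numerator   = -0.1117 − (0.0439)·1.441089 − (-0.2575/3.1851)·1.037659 = -0.091074
denominator = 1 − 1.441089 = -0.441089
p = -0.091074 / -0.441089 = 0.2065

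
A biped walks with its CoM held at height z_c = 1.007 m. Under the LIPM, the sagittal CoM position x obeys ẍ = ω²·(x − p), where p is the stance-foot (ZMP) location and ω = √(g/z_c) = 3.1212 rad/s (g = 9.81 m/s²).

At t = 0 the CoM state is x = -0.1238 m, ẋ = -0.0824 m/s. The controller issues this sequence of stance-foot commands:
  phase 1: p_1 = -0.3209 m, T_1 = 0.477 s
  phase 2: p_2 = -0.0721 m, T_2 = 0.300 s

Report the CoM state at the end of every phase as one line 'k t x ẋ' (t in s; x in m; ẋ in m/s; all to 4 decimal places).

1 0.4770 0.0826 1.1019
2 0.7770 0.5365 2.1424

phase 1: p=-0.3209, T=0.477, ωT=1.488812, cosh=2.328735, sinh=2.103094; start (x,ẋ)=(-0.123800, -0.082400) → end (x,ẋ)=(0.082572, 1.101912)
phase 2: p=-0.0721, T=0.300, ωT=0.936360, cosh=1.471366, sinh=1.079314; start (x,ẋ)=(0.082572, 1.101912) → end (x,ẋ)=(0.536521, 2.142367)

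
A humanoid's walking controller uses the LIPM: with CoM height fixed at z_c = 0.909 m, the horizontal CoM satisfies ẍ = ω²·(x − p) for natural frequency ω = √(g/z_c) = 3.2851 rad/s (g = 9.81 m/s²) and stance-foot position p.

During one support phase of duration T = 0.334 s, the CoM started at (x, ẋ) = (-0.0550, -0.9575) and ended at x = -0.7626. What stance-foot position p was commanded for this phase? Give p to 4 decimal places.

p = 0.4258

ωT = 3.2851·0.334 = 1.097223; cosh(ωT) = 1.664816, sinh(ωT) = 1.331020
x(T) = p + (x₀−p)·cosh(ωT) + (ẋ₀/ω)·sinh(ωT) ⇒ p·(1 − cosh) = x(T) − x₀·cosh − (ẋ₀/ω)·sinh
numerator   = -0.7626 − (-0.0550)·1.664816 − (-0.9575/3.2851)·1.331020 = -0.283086
denominator = 1 − 1.664816 = -0.664816
p = -0.283086 / -0.664816 = 0.4258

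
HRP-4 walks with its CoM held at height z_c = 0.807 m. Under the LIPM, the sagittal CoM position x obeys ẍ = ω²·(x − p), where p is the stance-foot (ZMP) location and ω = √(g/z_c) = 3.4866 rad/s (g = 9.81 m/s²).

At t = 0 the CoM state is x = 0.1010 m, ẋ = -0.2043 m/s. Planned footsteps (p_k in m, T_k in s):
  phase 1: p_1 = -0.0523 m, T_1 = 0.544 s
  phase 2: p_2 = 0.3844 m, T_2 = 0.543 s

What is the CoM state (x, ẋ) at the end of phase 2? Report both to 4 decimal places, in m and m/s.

phase 1: p=-0.0523, T=0.544, ωT=1.896710, cosh=3.406999, sinh=3.256938; start (x,ẋ)=(0.101000, -0.204300) → end (x,ẋ)=(0.279150, 1.044769)
phase 2: p=0.3844, T=0.543, ωT=1.893224, cosh=3.395664, sinh=3.245079; start (x,ẋ)=(0.279150, 1.044769) → end (x,ẋ)=(0.999404, 2.356859)

x = 0.9994, ẋ = 2.3569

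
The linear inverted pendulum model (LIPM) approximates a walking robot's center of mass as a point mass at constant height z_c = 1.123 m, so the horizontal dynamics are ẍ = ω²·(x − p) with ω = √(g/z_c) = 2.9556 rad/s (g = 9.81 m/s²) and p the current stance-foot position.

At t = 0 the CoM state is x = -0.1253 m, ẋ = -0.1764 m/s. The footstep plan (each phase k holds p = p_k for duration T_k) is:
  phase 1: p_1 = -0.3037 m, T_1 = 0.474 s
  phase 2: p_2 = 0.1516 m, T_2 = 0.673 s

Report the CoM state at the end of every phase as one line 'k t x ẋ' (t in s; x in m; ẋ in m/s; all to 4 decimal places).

1 0.4740 -0.0334 0.6254
2 1.1470 0.2216 0.3673

phase 1: p=-0.3037, T=0.474, ωT=1.400954, cosh=2.152717, sinh=1.906355; start (x,ẋ)=(-0.125300, -0.176400) → end (x,ẋ)=(-0.033433, 0.625442)
phase 2: p=0.1516, T=0.673, ωT=1.989119, cosh=3.722953, sinh=3.586137; start (x,ẋ)=(-0.033433, 0.625442) → end (x,ẋ)=(0.221603, 0.367292)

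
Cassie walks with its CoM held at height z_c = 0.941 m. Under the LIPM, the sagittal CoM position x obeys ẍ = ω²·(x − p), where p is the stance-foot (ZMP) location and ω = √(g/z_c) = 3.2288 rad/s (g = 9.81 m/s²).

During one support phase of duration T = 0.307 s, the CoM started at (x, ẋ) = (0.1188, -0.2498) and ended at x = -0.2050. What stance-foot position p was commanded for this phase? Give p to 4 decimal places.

p = 0.5578

ωT = 3.2288·0.307 = 0.991242; cosh(ωT) = 1.532847, sinh(ωT) = 1.161731
x(T) = p + (x₀−p)·cosh(ωT) + (ẋ₀/ω)·sinh(ωT) ⇒ p·(1 − cosh) = x(T) − x₀·cosh − (ẋ₀/ω)·sinh
numerator   = -0.2050 − (0.1188)·1.532847 − (-0.2498/3.2288)·1.161731 = -0.297223
denominator = 1 − 1.532847 = -0.532847
p = -0.297223 / -0.532847 = 0.5578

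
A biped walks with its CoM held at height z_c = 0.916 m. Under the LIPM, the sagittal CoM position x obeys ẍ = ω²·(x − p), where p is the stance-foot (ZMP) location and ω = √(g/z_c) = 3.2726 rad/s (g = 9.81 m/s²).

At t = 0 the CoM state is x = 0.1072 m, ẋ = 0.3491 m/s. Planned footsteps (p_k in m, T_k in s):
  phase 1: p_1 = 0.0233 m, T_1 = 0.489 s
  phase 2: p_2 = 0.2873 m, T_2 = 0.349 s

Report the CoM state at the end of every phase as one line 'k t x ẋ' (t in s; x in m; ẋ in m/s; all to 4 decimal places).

phase 1: p=0.0233, T=0.489, ωT=1.600301, cosh=2.578181, sinh=2.376345; start (x,ẋ)=(0.107200, 0.349100) → end (x,ẋ)=(0.493103, 1.552519)
phase 2: p=0.2873, T=0.349, ωT=1.142137, cosh=1.726297, sinh=1.407161; start (x,ẋ)=(0.493103, 1.552519) → end (x,ẋ)=(1.310133, 3.627845)

1 0.4890 0.4931 1.5525
2 0.8380 1.3101 3.6278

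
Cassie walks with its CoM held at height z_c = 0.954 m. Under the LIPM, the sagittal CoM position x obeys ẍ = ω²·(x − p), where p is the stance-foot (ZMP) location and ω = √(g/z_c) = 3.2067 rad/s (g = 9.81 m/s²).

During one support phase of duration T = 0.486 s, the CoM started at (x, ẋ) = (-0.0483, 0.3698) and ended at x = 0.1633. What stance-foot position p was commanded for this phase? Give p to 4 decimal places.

p = -0.0144

ωT = 3.2067·0.486 = 1.558456; cosh(ωT) = 2.480970, sinh(ωT) = 2.270510
x(T) = p + (x₀−p)·cosh(ωT) + (ẋ₀/ω)·sinh(ωT) ⇒ p·(1 − cosh) = x(T) − x₀·cosh − (ẋ₀/ω)·sinh
numerator   = 0.1633 − (-0.0483)·2.480970 − (0.3698/3.2067)·2.270510 = 0.021293
denominator = 1 − 2.480970 = -1.480970
p = 0.021293 / -1.480970 = -0.0144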